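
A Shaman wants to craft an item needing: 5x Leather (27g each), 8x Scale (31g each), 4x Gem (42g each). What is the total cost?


Cost breakdown:
  Leather: 5 * 27 = 135
  Scale: 8 * 31 = 248
  Gem: 4 * 42 = 168
Total = 135 + 248 + 168 = 551

551 gold


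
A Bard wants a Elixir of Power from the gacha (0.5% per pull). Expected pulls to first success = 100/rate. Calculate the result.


Expected pulls for a geometric distribution = 1/p = 100 / rate%
= 100 / 0.5
= 200.0

200.0 pulls


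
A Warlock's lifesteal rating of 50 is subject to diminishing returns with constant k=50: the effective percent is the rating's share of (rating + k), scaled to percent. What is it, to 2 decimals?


effective% = rating / (rating + k) * 100
= 50 / (50 + 50) * 100
= 50 / 100 * 100
= 0.5 * 100
= 50.00%

50.00%


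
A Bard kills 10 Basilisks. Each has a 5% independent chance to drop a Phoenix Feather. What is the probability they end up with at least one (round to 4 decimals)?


P(at least one) = 1 - P(none) = 1 - (1-p)^n
p = 5/100 = 0.05
1 - p = 0.95
(1 - p)^10 = 0.95^10 = 0.598737
P(at least one) = 1 - 0.598737 = 0.4013

0.4013


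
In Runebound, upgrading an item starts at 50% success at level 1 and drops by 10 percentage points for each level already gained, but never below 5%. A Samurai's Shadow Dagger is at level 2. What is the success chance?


raw_rate = 50 - 10 * (2 - 1)
= 50 - 10 * 1
= 50 - 10
= 40
Apply floor: max(40, 5) = 40%

40%


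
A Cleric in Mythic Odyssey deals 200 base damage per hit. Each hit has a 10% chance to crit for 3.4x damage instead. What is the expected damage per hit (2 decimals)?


E[dmg] = base * (1 + crit_chance * (crit_mult - 1))
cc as decimal = 10/100 = 0.1
cm - 1 = 3.4 - 1 = 2.4
Bonus factor = 0.1 * 2.4 = 0.24
Total multiplier = 1 + 0.24 = 1.24
Expected damage = 200 * 1.24 = 248.00

248.00 damage


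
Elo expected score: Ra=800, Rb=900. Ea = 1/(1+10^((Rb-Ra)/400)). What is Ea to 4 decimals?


Elo expected score: Ea = 1/(1 + 10^((Rb-Ra)/400))
Rb - Ra = 900 - 800 = 100
(Rb-Ra)/400 = 100/400 = 0.25
10^0.25 = 1.778279
Ea = 1/(1 + 1.778279) = 1/2.778279 = 0.3599

0.3599


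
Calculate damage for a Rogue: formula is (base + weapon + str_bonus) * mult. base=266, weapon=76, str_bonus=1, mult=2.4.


Sum base + weapon + str = 266 + 76 + 1 = 343
Multiply by 2.4:
343 * 2.4 = 823.2

823.2 damage


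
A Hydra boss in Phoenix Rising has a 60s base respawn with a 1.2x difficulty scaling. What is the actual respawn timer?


Respawn time = base * multiplier
= 60 * 1.2
= 72.0 seconds

72.0 seconds


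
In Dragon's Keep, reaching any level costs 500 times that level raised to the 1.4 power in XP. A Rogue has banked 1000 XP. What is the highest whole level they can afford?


XP = 500 * level^1.4, so level = (XP / 500)^(1/1.4)
= (1000 / 500)^(1/1.4)
= 2.0^0.7143
= 1.6407
Floor: level = 1

level 1


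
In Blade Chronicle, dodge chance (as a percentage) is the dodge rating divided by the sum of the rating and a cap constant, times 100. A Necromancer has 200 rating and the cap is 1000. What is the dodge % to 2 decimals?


dodge% = 200 / (200 + 1000) * 100
= 200 / 1200 * 100
= 0.166667 * 100
= 16.67%

16.67%


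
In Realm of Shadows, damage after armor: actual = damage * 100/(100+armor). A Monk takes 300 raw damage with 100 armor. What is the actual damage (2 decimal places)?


actual = 300 * 100 / (100 + 100)
= 300 * 100 / 200
= 30000 / 200
= 150.00

150.00 damage


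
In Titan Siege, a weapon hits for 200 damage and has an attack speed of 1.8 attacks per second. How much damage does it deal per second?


DPS = damage * attack_speed
= 200 * 1.8
= 360.0

360.0 DPS


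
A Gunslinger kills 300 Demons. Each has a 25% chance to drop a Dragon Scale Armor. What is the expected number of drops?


Expected drops = kills * (drop_rate / 100)
= 300 * (25 / 100)
= 300 * 0.25
= 75.0

75.0 drops


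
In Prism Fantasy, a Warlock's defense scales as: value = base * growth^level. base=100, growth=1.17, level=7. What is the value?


value = base * growth^level
= 100 * 1.17^7
= 100 * 3.001242
= 300.12

300.12 defense


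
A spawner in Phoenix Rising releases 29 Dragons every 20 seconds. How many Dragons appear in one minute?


Spawns per minute = count * (60 / interval)
= 29 * (60 / 20)
= 29 * 3.0
= 87.0

87.0 per minute


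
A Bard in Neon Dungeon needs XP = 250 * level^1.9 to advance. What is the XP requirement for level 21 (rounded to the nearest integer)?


XP = 250 * level^1.9
Substitute level = 21:
XP = 250 * 21^1.9
= 250 * 325.2495
= 81312

81312 XP


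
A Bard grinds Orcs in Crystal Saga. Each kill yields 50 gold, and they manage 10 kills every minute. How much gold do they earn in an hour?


Gold per minute = 50 * 10 = 500
Gold per hour = 500 * 60 = 30000

30000 gold/hour


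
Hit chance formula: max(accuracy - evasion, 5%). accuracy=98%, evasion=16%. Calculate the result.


accuracy - evasion = 98 - 16 = 82
Apply floor: max(82, 5) = 82
Hit chance = 82%

82%


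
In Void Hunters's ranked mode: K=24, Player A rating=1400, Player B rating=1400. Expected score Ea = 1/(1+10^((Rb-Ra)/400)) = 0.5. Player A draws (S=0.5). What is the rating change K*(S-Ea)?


Elo update: delta = K * (S - Ea), where S = 0.5 (draws)
S - Ea = 0.5 - 0.5 = 0.0
Rating change = 24 * 0.0
= 0.00

0.00 rating points


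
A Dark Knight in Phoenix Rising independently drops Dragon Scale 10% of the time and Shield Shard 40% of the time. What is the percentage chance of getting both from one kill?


For independent events, P(both) = P(A) * P(B)
= 10% * 40%
= 400 / 100 %
= 4.0%

4.0%


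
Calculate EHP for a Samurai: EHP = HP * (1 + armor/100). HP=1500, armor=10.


EHP = 1500 * (1 + 10/100)
= 1500 * (1 + 0.1)
= 1500 * 1.1
= 1650.0

1650.0 EHP


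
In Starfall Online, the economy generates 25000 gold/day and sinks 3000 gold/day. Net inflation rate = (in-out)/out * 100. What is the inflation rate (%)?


Net gold = 25000 - 3000 = 22000
Inflation rate = net / sunk * 100 = 22000 / 3000 * 100
= 7.333333 * 100
= 733.33%

733.33%


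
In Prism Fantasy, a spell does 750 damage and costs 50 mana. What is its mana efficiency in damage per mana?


Efficiency = damage / mana
= 750 / 50
= 15.00

15.00 dmg/mana


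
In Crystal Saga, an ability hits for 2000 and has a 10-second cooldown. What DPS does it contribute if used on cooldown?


DPS = damage / cooldown
= 2000 / 10
= 200.00

200.00 DPS


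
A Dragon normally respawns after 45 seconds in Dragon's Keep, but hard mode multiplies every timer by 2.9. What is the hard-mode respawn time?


Respawn time = base * multiplier
= 45 * 2.9
= 130.5 seconds

130.5 seconds


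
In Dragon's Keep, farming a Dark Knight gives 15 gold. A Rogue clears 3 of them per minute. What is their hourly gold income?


Gold per minute = 15 * 3 = 45
Gold per hour = 45 * 60 = 2700

2700 gold/hour


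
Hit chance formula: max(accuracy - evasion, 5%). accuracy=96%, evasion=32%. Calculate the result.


accuracy - evasion = 96 - 32 = 64
Apply floor: max(64, 5) = 64
Hit chance = 64%

64%


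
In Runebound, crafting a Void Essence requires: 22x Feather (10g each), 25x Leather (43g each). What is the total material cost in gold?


Cost breakdown:
  Feather: 22 * 10 = 220
  Leather: 25 * 43 = 1075
Total = 220 + 1075 = 1295

1295 gold


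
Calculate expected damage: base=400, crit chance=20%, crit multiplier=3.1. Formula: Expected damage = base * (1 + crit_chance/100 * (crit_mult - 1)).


E[dmg] = base * (1 + crit_chance * (crit_mult - 1))
cc as decimal = 20/100 = 0.2
cm - 1 = 3.1 - 1 = 2.1
Bonus factor = 0.2 * 2.1 = 0.42
Total multiplier = 1 + 0.42 = 1.42
Expected damage = 400 * 1.42 = 568.00

568.00 damage


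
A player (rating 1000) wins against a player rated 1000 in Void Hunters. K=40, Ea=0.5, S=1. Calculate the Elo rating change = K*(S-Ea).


Elo update: delta = K * (S - Ea), where S = 1 (wins)
S - Ea = 1 - 0.5 = 0.5
Rating change = 40 * 0.5
= 20.00

20.00 rating points


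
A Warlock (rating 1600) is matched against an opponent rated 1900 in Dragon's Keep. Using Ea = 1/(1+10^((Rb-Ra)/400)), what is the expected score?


Elo expected score: Ea = 1/(1 + 10^((Rb-Ra)/400))
Rb - Ra = 1900 - 1600 = 300
(Rb-Ra)/400 = 300/400 = 0.75
10^0.75 = 5.623413
Ea = 1/(1 + 5.623413) = 1/6.623413 = 0.1510

0.1510


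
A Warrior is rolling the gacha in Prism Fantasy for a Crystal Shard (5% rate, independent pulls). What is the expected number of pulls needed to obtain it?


Expected pulls for a geometric distribution = 1/p = 100 / rate%
= 100 / 5
= 20.0

20.0 pulls


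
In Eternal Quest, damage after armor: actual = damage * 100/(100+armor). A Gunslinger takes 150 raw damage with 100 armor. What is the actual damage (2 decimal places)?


actual = 150 * 100 / (100 + 100)
= 150 * 100 / 200
= 15000 / 200
= 75.00

75.00 damage


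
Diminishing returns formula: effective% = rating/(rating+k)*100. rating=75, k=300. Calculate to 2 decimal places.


effective% = rating / (rating + k) * 100
= 75 / (75 + 300) * 100
= 75 / 375 * 100
= 0.2 * 100
= 20.00%

20.00%


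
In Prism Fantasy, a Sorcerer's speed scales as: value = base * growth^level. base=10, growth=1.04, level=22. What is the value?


value = base * growth^level
= 10 * 1.04^22
= 10 * 2.369919
= 23.70

23.70 speed


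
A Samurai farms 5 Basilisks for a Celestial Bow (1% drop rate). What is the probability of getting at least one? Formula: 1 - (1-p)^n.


P(at least one) = 1 - P(none) = 1 - (1-p)^n
p = 1/100 = 0.01
1 - p = 0.99
(1 - p)^5 = 0.99^5 = 0.950990
P(at least one) = 1 - 0.950990 = 0.0490

0.0490


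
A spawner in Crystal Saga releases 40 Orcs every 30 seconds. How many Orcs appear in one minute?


Spawns per minute = count * (60 / interval)
= 40 * (60 / 30)
= 40 * 2.0
= 80.0

80.0 per minute


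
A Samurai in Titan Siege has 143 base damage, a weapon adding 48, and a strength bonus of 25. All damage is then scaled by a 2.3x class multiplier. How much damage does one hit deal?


Sum base + weapon + str = 143 + 48 + 25 = 216
Multiply by 2.3:
216 * 2.3 = 496.8

496.8 damage


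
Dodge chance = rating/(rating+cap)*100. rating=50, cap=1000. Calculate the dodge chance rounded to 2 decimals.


dodge% = 50 / (50 + 1000) * 100
= 50 / 1050 * 100
= 0.047619 * 100
= 4.76%

4.76%


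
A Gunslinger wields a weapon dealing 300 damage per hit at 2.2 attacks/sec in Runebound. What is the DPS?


DPS = damage * attack_speed
= 300 * 2.2
= 660.0

660.0 DPS


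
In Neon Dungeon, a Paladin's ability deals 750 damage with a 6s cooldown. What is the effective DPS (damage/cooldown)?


DPS = damage / cooldown
= 750 / 6
= 125.00

125.00 DPS


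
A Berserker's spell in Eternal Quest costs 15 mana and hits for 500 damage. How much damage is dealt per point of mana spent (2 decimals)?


Efficiency = damage / mana
= 500 / 15
= 33.33

33.33 dmg/mana


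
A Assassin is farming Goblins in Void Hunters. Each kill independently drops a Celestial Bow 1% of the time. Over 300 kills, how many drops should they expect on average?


Expected drops = kills * (drop_rate / 100)
= 300 * (1 / 100)
= 300 * 0.01
= 3.0

3.0 drops


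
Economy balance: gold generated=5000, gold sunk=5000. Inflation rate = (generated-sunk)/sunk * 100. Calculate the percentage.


Net gold = 5000 - 5000 = 0
Inflation rate = net / sunk * 100 = 0 / 5000 * 100
= 0.0 * 100
= 0.00%

0.00%


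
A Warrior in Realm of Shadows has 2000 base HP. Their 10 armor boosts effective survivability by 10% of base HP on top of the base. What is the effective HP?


EHP = 2000 * (1 + 10/100)
= 2000 * (1 + 0.1)
= 2000 * 1.1
= 2200.0

2200.0 EHP


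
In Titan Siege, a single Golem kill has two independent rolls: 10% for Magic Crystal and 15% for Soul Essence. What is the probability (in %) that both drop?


For independent events, P(both) = P(A) * P(B)
= 10% * 15%
= 150 / 100 %
= 1.5%

1.5%


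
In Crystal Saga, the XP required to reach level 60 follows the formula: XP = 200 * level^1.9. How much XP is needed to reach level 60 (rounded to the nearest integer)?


XP = 200 * level^1.9
Substitute level = 60:
XP = 200 * 60^1.9
= 200 * 2390.4924
= 478098

478098 XP


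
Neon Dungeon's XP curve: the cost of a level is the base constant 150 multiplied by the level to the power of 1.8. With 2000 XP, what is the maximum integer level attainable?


XP = 150 * level^1.8, so level = (XP / 150)^(1/1.8)
= (2000 / 150)^(1/1.8)
= 13.3333^0.5556
= 4.2166
Floor: level = 4

level 4


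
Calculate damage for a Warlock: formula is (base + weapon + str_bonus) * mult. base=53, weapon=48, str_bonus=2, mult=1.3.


Sum base + weapon + str = 53 + 48 + 2 = 103
Multiply by 1.3:
103 * 1.3 = 133.9

133.9 damage


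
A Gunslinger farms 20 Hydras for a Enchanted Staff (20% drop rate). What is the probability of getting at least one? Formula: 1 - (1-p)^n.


P(at least one) = 1 - P(none) = 1 - (1-p)^n
p = 20/100 = 0.2
1 - p = 0.8
(1 - p)^20 = 0.8^20 = 0.011529
P(at least one) = 1 - 0.011529 = 0.9885

0.9885


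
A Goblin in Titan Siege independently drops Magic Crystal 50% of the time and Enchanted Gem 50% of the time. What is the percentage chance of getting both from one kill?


For independent events, P(both) = P(A) * P(B)
= 50% * 50%
= 2500 / 100 %
= 25.0%

25.0%


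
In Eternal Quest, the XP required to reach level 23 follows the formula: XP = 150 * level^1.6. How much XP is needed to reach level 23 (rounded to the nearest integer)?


XP = 150 * level^1.6
Substitute level = 23:
XP = 150 * 23^1.6
= 150 * 150.9262
= 22639

22639 XP


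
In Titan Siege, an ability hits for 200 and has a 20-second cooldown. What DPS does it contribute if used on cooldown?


DPS = damage / cooldown
= 200 / 20
= 10.00

10.00 DPS


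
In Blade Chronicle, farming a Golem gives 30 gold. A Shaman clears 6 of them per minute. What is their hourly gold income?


Gold per minute = 30 * 6 = 180
Gold per hour = 180 * 60 = 10800

10800 gold/hour


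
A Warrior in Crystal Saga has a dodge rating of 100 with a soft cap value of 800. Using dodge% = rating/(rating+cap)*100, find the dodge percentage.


dodge% = 100 / (100 + 800) * 100
= 100 / 900 * 100
= 0.111111 * 100
= 11.11%

11.11%


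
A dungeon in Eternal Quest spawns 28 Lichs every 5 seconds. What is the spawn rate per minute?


Spawns per minute = count * (60 / interval)
= 28 * (60 / 5)
= 28 * 12.0
= 336.0

336.0 per minute


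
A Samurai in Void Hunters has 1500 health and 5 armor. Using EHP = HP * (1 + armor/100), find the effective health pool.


EHP = 1500 * (1 + 5/100)
= 1500 * (1 + 0.05)
= 1500 * 1.05
= 1575.0

1575.0 EHP


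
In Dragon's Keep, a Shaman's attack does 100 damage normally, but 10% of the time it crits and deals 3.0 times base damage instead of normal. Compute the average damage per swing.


E[dmg] = base * (1 + crit_chance * (crit_mult - 1))
cc as decimal = 10/100 = 0.1
cm - 1 = 3.0 - 1 = 2.0
Bonus factor = 0.1 * 2.0 = 0.2
Total multiplier = 1 + 0.2 = 1.2
Expected damage = 100 * 1.2 = 120.00

120.00 damage


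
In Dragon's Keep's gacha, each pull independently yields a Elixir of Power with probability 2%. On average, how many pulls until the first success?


Expected pulls for a geometric distribution = 1/p = 100 / rate%
= 100 / 2
= 50.0

50.0 pulls


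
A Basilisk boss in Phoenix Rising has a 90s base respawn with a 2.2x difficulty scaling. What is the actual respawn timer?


Respawn time = base * multiplier
= 90 * 2.2
= 198.0 seconds

198.0 seconds


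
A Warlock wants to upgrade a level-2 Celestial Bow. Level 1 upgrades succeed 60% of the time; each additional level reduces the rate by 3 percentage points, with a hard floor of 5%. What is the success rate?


raw_rate = 60 - 3 * (2 - 1)
= 60 - 3 * 1
= 60 - 3
= 57
Apply floor: max(57, 5) = 57%

57%


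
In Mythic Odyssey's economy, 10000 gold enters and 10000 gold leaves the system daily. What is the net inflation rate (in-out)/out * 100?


Net gold = 10000 - 10000 = 0
Inflation rate = net / sunk * 100 = 0 / 10000 * 100
= 0.0 * 100
= 0.00%

0.00%


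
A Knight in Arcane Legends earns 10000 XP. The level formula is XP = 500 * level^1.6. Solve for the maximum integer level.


XP = 500 * level^1.6, so level = (XP / 500)^(1/1.6)
= (10000 / 500)^(1/1.6)
= 20.0^0.625
= 6.5034
Floor: level = 6

level 6


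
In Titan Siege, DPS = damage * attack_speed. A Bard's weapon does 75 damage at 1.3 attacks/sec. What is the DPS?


DPS = damage * attack_speed
= 75 * 1.3
= 97.5

97.5 DPS


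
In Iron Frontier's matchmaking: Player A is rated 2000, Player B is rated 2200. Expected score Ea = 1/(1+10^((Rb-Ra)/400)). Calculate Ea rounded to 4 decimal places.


Elo expected score: Ea = 1/(1 + 10^((Rb-Ra)/400))
Rb - Ra = 2200 - 2000 = 200
(Rb-Ra)/400 = 200/400 = 0.5
10^0.5 = 3.162278
Ea = 1/(1 + 3.162278) = 1/4.162278 = 0.2403

0.2403


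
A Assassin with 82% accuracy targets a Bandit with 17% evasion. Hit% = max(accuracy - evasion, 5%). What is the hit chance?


accuracy - evasion = 82 - 17 = 65
Apply floor: max(65, 5) = 65
Hit chance = 65%

65%


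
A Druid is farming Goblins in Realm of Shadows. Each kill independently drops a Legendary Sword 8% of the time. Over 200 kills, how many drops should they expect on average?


Expected drops = kills * (drop_rate / 100)
= 200 * (8 / 100)
= 200 * 0.08
= 16.0

16.0 drops


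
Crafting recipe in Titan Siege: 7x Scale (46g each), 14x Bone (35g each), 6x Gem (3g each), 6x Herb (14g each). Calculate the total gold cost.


Cost breakdown:
  Scale: 7 * 46 = 322
  Bone: 14 * 35 = 490
  Gem: 6 * 3 = 18
  Herb: 6 * 14 = 84
Total = 322 + 490 + 18 + 84 = 914

914 gold


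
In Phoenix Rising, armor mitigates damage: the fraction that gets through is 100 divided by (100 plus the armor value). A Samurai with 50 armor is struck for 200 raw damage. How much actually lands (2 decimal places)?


actual = 200 * 100 / (100 + 50)
= 200 * 100 / 150
= 20000 / 150
= 133.33

133.33 damage


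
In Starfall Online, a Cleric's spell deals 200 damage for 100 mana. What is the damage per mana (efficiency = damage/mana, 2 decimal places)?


Efficiency = damage / mana
= 200 / 100
= 2.00

2.00 dmg/mana


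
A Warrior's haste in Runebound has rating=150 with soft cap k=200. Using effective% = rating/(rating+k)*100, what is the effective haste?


effective% = rating / (rating + k) * 100
= 150 / (150 + 200) * 100
= 150 / 350 * 100
= 0.428571 * 100
= 42.86%

42.86%


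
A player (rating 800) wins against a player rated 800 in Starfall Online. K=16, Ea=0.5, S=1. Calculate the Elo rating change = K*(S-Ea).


Elo update: delta = K * (S - Ea), where S = 1 (wins)
S - Ea = 1 - 0.5 = 0.5
Rating change = 16 * 0.5
= 8.00

8.00 rating points


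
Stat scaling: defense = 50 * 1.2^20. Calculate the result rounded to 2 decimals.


value = base * growth^level
= 50 * 1.2^20
= 50 * 38.3376
= 1916.88

1916.88 defense


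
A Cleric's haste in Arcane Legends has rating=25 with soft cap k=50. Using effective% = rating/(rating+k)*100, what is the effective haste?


effective% = rating / (rating + k) * 100
= 25 / (25 + 50) * 100
= 25 / 75 * 100
= 0.333333 * 100
= 33.33%

33.33%


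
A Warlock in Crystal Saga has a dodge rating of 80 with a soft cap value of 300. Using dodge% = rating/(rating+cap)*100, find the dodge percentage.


dodge% = 80 / (80 + 300) * 100
= 80 / 380 * 100
= 0.210526 * 100
= 21.05%

21.05%


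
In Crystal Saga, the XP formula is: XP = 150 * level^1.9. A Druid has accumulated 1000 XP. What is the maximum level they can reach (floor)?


XP = 150 * level^1.9, so level = (XP / 150)^(1/1.9)
= (1000 / 150)^(1/1.9)
= 6.6667^0.5263
= 2.7142
Floor: level = 2

level 2


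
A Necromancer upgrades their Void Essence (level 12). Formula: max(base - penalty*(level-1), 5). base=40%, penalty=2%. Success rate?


raw_rate = 40 - 2 * (12 - 1)
= 40 - 2 * 11
= 40 - 22
= 18
Apply floor: max(18, 5) = 18%

18%


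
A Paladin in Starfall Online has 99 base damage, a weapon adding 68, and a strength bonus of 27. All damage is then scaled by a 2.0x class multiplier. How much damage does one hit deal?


Sum base + weapon + str = 99 + 68 + 27 = 194
Multiply by 2.0:
194 * 2.0 = 388.0

388.0 damage


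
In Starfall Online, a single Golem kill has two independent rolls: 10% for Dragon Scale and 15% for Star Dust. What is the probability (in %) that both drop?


For independent events, P(both) = P(A) * P(B)
= 10% * 15%
= 150 / 100 %
= 1.5%

1.5%


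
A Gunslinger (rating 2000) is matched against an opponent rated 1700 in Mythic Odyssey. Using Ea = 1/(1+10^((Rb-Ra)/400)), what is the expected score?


Elo expected score: Ea = 1/(1 + 10^((Rb-Ra)/400))
Rb - Ra = 1700 - 2000 = -300
(Rb-Ra)/400 = -300/400 = -0.75
10^-0.75 = 0.177828
Ea = 1/(1 + 0.177828) = 1/1.177828 = 0.8490

0.8490


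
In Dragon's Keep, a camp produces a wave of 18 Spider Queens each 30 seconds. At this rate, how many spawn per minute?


Spawns per minute = count * (60 / interval)
= 18 * (60 / 30)
= 18 * 2.0
= 36.0

36.0 per minute


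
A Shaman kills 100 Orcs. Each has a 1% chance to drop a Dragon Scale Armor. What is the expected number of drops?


Expected drops = kills * (drop_rate / 100)
= 100 * (1 / 100)
= 100 * 0.01
= 1.0

1.0 drops


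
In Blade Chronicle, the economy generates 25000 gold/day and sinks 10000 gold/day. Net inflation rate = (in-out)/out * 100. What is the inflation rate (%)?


Net gold = 25000 - 10000 = 15000
Inflation rate = net / sunk * 100 = 15000 / 10000 * 100
= 1.5 * 100
= 150.00%

150.00%


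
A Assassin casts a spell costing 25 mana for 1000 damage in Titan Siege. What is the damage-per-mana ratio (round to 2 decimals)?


Efficiency = damage / mana
= 1000 / 25
= 40.00

40.00 dmg/mana


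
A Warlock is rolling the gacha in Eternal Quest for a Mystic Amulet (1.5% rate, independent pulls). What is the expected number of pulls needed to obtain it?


Expected pulls for a geometric distribution = 1/p = 100 / rate%
= 100 / 1.5
= 66.67

66.67 pulls


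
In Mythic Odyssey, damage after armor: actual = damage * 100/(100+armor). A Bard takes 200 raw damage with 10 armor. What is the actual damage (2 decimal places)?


actual = 200 * 100 / (100 + 10)
= 200 * 100 / 110
= 20000 / 110
= 181.82

181.82 damage


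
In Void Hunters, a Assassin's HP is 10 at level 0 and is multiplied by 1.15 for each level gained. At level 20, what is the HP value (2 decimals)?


value = base * growth^level
= 10 * 1.15^20
= 10 * 16.366537
= 163.67

163.67 HP


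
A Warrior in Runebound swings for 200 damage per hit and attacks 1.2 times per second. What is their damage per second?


DPS = damage * attack_speed
= 200 * 1.2
= 240.0

240.0 DPS


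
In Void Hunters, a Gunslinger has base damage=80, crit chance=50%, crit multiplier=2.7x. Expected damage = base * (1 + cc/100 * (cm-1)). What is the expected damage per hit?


E[dmg] = base * (1 + crit_chance * (crit_mult - 1))
cc as decimal = 50/100 = 0.5
cm - 1 = 2.7 - 1 = 1.7
Bonus factor = 0.5 * 1.7 = 0.85
Total multiplier = 1 + 0.85 = 1.85
Expected damage = 80 * 1.85 = 148.00

148.00 damage


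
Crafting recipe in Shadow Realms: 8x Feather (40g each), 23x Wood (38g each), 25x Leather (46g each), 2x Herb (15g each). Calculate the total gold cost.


Cost breakdown:
  Feather: 8 * 40 = 320
  Wood: 23 * 38 = 874
  Leather: 25 * 46 = 1150
  Herb: 2 * 15 = 30
Total = 320 + 874 + 1150 + 30 = 2374

2374 gold


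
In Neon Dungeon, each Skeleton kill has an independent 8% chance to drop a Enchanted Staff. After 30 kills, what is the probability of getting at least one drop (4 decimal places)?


P(at least one) = 1 - P(none) = 1 - (1-p)^n
p = 8/100 = 0.08
1 - p = 0.92
(1 - p)^30 = 0.92^30 = 0.081966
P(at least one) = 1 - 0.081966 = 0.9180

0.9180


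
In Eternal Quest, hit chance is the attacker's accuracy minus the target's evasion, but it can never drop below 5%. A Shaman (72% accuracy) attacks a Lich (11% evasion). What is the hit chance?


accuracy - evasion = 72 - 11 = 61
Apply floor: max(61, 5) = 61
Hit chance = 61%

61%


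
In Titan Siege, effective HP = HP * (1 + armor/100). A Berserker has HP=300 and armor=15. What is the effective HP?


EHP = 300 * (1 + 15/100)
= 300 * (1 + 0.15)
= 300 * 1.15
= 345.0

345.0 EHP


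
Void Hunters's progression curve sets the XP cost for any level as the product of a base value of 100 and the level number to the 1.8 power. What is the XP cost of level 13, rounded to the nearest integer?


XP = 100 * level^1.8
Substitute level = 13:
XP = 100 * 13^1.8
= 100 * 101.1808
= 10118

10118 XP


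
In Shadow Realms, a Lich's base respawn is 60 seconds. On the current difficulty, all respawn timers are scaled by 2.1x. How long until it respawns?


Respawn time = base * multiplier
= 60 * 2.1
= 126.0 seconds

126.0 seconds


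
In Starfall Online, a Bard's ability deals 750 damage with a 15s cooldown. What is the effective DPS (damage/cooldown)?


DPS = damage / cooldown
= 750 / 15
= 50.00

50.00 DPS


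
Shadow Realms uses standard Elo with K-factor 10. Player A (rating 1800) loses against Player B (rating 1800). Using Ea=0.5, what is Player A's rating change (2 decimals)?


Elo update: delta = K * (S - Ea), where S = 0 (loses)
S - Ea = 0 - 0.5 = -0.5
Rating change = 10 * -0.5
= -5.00

-5.00 rating points


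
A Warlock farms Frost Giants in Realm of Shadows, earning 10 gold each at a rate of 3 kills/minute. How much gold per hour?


Gold per minute = 10 * 3 = 30
Gold per hour = 30 * 60 = 1800

1800 gold/hour


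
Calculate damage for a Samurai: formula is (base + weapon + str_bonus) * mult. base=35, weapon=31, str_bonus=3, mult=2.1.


Sum base + weapon + str = 35 + 31 + 3 = 69
Multiply by 2.1:
69 * 2.1 = 144.9

144.9 damage


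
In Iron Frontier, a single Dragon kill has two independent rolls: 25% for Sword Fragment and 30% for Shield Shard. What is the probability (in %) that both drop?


For independent events, P(both) = P(A) * P(B)
= 25% * 30%
= 750 / 100 %
= 7.5%

7.5%


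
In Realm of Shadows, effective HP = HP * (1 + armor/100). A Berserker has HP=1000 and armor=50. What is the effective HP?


EHP = 1000 * (1 + 50/100)
= 1000 * (1 + 0.5)
= 1000 * 1.5
= 1500.0

1500.0 EHP


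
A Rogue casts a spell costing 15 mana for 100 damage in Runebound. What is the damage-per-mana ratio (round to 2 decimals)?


Efficiency = damage / mana
= 100 / 15
= 6.67

6.67 dmg/mana


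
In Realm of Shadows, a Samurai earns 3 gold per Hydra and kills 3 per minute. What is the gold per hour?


Gold per minute = 3 * 3 = 9
Gold per hour = 9 * 60 = 540

540 gold/hour


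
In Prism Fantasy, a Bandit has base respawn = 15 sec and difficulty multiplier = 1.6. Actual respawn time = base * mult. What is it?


Respawn time = base * multiplier
= 15 * 1.6
= 24.0 seconds

24.0 seconds


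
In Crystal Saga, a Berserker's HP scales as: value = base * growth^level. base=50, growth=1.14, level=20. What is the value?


value = base * growth^level
= 50 * 1.14^20
= 50 * 13.74349
= 687.17

687.17 HP


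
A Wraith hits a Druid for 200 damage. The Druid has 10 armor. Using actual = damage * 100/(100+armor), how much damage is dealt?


actual = 200 * 100 / (100 + 10)
= 200 * 100 / 110
= 20000 / 110
= 181.82

181.82 damage


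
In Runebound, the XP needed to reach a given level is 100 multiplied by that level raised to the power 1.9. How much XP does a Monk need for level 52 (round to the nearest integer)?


XP = 100 * level^1.9
Substitute level = 52:
XP = 100 * 52^1.9
= 100 * 1821.4043
= 182140

182140 XP


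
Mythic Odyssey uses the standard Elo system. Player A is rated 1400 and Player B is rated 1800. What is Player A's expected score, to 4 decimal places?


Elo expected score: Ea = 1/(1 + 10^((Rb-Ra)/400))
Rb - Ra = 1800 - 1400 = 400
(Rb-Ra)/400 = 400/400 = 1.0
10^1.0 = 10.0
Ea = 1/(1 + 10.0) = 1/11.0 = 0.0909

0.0909


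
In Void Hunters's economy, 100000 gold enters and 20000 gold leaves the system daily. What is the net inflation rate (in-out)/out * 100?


Net gold = 100000 - 20000 = 80000
Inflation rate = net / sunk * 100 = 80000 / 20000 * 100
= 4.0 * 100
= 400.00%

400.00%


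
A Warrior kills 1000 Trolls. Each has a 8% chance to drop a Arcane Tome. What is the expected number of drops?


Expected drops = kills * (drop_rate / 100)
= 1000 * (8 / 100)
= 1000 * 0.08
= 80.0

80.0 drops


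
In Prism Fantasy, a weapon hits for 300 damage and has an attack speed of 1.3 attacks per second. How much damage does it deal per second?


DPS = damage * attack_speed
= 300 * 1.3
= 390.0

390.0 DPS


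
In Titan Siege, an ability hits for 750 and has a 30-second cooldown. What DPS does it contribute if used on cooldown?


DPS = damage / cooldown
= 750 / 30
= 25.00

25.00 DPS


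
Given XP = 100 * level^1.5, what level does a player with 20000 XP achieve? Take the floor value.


XP = 100 * level^1.5, so level = (XP / 100)^(1/1.5)
= (20000 / 100)^(1/1.5)
= 200.0^0.6667
= 34.1995
Floor: level = 34

level 34


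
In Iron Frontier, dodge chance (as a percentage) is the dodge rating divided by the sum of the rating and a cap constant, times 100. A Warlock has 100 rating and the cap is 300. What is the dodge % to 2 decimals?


dodge% = 100 / (100 + 300) * 100
= 100 / 400 * 100
= 0.25 * 100
= 25.00%

25.00%


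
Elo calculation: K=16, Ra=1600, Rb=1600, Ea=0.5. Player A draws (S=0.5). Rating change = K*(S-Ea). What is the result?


Elo update: delta = K * (S - Ea), where S = 0.5 (draws)
S - Ea = 0.5 - 0.5 = 0.0
Rating change = 16 * 0.0
= 0.00

0.00 rating points


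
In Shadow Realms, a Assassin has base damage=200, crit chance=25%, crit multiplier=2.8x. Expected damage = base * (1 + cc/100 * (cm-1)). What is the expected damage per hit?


E[dmg] = base * (1 + crit_chance * (crit_mult - 1))
cc as decimal = 25/100 = 0.25
cm - 1 = 2.8 - 1 = 1.8
Bonus factor = 0.25 * 1.8 = 0.45
Total multiplier = 1 + 0.45 = 1.45
Expected damage = 200 * 1.45 = 290.00

290.00 damage


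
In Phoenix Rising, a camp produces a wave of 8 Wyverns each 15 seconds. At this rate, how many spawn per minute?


Spawns per minute = count * (60 / interval)
= 8 * (60 / 15)
= 8 * 4.0
= 32.0

32.0 per minute


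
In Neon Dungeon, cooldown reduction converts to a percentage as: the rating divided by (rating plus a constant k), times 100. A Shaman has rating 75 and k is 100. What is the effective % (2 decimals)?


effective% = rating / (rating + k) * 100
= 75 / (75 + 100) * 100
= 75 / 175 * 100
= 0.428571 * 100
= 42.86%

42.86%


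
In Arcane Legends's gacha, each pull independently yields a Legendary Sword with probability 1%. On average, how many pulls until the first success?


Expected pulls for a geometric distribution = 1/p = 100 / rate%
= 100 / 1
= 100.0

100.0 pulls


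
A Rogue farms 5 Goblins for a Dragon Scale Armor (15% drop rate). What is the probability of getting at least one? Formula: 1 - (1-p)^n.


P(at least one) = 1 - P(none) = 1 - (1-p)^n
p = 15/100 = 0.15
1 - p = 0.85
(1 - p)^5 = 0.85^5 = 0.443705
P(at least one) = 1 - 0.443705 = 0.5563

0.5563


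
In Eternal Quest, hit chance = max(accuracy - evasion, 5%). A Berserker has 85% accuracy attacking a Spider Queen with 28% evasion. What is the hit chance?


accuracy - evasion = 85 - 28 = 57
Apply floor: max(57, 5) = 57
Hit chance = 57%

57%


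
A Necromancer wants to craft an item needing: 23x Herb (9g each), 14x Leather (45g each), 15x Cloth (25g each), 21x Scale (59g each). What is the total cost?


Cost breakdown:
  Herb: 23 * 9 = 207
  Leather: 14 * 45 = 630
  Cloth: 15 * 25 = 375
  Scale: 21 * 59 = 1239
Total = 207 + 630 + 375 + 1239 = 2451

2451 gold


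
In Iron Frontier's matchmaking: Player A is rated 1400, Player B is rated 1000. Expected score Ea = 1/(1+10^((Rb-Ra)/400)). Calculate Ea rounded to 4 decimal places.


Elo expected score: Ea = 1/(1 + 10^((Rb-Ra)/400))
Rb - Ra = 1000 - 1400 = -400
(Rb-Ra)/400 = -400/400 = -1.0
10^-1.0 = 0.1
Ea = 1/(1 + 0.1) = 1/1.1 = 0.9091

0.9091


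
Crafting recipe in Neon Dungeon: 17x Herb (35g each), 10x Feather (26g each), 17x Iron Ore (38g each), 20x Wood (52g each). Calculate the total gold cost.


Cost breakdown:
  Herb: 17 * 35 = 595
  Feather: 10 * 26 = 260
  Iron Ore: 17 * 38 = 646
  Wood: 20 * 52 = 1040
Total = 595 + 260 + 646 + 1040 = 2541

2541 gold


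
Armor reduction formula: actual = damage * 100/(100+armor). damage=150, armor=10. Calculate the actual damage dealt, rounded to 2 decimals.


actual = 150 * 100 / (100 + 10)
= 150 * 100 / 110
= 15000 / 110
= 136.36

136.36 damage


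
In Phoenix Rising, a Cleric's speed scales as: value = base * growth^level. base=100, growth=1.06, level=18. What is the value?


value = base * growth^level
= 100 * 1.06^18
= 100 * 2.854339
= 285.43

285.43 speed


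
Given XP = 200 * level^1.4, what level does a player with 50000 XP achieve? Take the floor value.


XP = 200 * level^1.4, so level = (XP / 200)^(1/1.4)
= (50000 / 200)^(1/1.4)
= 250.0^0.7143
= 51.6196
Floor: level = 51

level 51


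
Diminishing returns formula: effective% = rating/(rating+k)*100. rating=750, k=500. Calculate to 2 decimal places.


effective% = rating / (rating + k) * 100
= 750 / (750 + 500) * 100
= 750 / 1250 * 100
= 0.6 * 100
= 60.00%

60.00%


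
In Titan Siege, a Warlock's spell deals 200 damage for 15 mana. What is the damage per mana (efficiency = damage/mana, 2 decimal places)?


Efficiency = damage / mana
= 200 / 15
= 13.33

13.33 dmg/mana


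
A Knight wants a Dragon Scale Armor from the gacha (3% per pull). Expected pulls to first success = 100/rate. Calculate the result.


Expected pulls for a geometric distribution = 1/p = 100 / rate%
= 100 / 3
= 33.33

33.33 pulls


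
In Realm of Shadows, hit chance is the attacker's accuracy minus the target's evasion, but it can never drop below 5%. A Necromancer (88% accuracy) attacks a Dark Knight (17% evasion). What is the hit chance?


accuracy - evasion = 88 - 17 = 71
Apply floor: max(71, 5) = 71
Hit chance = 71%

71%


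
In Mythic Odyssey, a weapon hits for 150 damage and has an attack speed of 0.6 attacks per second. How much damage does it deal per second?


DPS = damage * attack_speed
= 150 * 0.6
= 90.0

90.0 DPS


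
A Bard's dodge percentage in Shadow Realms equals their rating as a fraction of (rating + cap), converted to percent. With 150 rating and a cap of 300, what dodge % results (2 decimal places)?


dodge% = 150 / (150 + 300) * 100
= 150 / 450 * 100
= 0.333333 * 100
= 33.33%

33.33%


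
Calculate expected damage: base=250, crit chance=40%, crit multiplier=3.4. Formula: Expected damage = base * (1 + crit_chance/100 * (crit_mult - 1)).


E[dmg] = base * (1 + crit_chance * (crit_mult - 1))
cc as decimal = 40/100 = 0.4
cm - 1 = 3.4 - 1 = 2.4
Bonus factor = 0.4 * 2.4 = 0.96
Total multiplier = 1 + 0.96 = 1.96
Expected damage = 250 * 1.96 = 490.00

490.00 damage


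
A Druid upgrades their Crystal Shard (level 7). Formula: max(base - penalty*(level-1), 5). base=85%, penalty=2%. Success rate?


raw_rate = 85 - 2 * (7 - 1)
= 85 - 2 * 6
= 85 - 12
= 73
Apply floor: max(73, 5) = 73%

73%


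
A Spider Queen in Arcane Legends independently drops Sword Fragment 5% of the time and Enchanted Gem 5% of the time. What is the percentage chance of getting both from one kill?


For independent events, P(both) = P(A) * P(B)
= 5% * 5%
= 25 / 100 %
= 0.25%

0.25%


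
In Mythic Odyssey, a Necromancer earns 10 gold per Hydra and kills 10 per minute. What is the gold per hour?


Gold per minute = 10 * 10 = 100
Gold per hour = 100 * 60 = 6000

6000 gold/hour


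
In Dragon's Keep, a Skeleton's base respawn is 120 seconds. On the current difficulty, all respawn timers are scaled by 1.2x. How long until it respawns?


Respawn time = base * multiplier
= 120 * 1.2
= 144.0 seconds

144.0 seconds


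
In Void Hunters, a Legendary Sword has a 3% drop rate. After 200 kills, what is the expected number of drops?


Expected drops = kills * (drop_rate / 100)
= 200 * (3 / 100)
= 200 * 0.03
= 6.0

6.0 drops


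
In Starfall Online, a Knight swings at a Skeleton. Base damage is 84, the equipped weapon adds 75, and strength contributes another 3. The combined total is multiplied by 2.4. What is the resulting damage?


Sum base + weapon + str = 84 + 75 + 3 = 162
Multiply by 2.4:
162 * 2.4 = 388.8

388.8 damage


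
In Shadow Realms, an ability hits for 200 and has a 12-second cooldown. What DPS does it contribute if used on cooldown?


DPS = damage / cooldown
= 200 / 12
= 16.67

16.67 DPS


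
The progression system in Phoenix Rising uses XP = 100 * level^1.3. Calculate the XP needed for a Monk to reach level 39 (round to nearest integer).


XP = 100 * level^1.3
Substitute level = 39:
XP = 100 * 39^1.3
= 100 * 117.0534
= 11705

11705 XP


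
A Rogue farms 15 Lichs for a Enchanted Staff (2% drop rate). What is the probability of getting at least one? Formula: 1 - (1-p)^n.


P(at least one) = 1 - P(none) = 1 - (1-p)^n
p = 2/100 = 0.02
1 - p = 0.98
(1 - p)^15 = 0.98^15 = 0.738569
P(at least one) = 1 - 0.738569 = 0.2614

0.2614


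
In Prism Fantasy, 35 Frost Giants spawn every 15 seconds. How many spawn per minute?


Spawns per minute = count * (60 / interval)
= 35 * (60 / 15)
= 35 * 4.0
= 140.0

140.0 per minute


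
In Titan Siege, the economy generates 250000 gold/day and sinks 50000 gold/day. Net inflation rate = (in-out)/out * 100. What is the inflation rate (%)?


Net gold = 250000 - 50000 = 200000
Inflation rate = net / sunk * 100 = 200000 / 50000 * 100
= 4.0 * 100
= 400.00%

400.00%


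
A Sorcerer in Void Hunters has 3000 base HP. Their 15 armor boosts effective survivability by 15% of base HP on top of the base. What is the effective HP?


EHP = 3000 * (1 + 15/100)
= 3000 * (1 + 0.15)
= 3000 * 1.15
= 3450.0

3450.0 EHP


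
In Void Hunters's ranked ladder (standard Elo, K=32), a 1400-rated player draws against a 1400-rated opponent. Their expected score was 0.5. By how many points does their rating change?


Elo update: delta = K * (S - Ea), where S = 0.5 (draws)
S - Ea = 0.5 - 0.5 = 0.0
Rating change = 32 * 0.0
= 0.00

0.00 rating points


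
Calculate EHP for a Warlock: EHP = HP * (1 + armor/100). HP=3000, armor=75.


EHP = 3000 * (1 + 75/100)
= 3000 * (1 + 0.75)
= 3000 * 1.75
= 5250.0

5250.0 EHP


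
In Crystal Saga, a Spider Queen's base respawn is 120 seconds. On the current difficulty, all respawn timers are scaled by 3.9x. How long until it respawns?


Respawn time = base * multiplier
= 120 * 3.9
= 468.0 seconds

468.0 seconds


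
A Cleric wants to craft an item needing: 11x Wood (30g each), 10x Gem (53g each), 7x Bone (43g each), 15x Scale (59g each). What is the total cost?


Cost breakdown:
  Wood: 11 * 30 = 330
  Gem: 10 * 53 = 530
  Bone: 7 * 43 = 301
  Scale: 15 * 59 = 885
Total = 330 + 530 + 301 + 885 = 2046

2046 gold


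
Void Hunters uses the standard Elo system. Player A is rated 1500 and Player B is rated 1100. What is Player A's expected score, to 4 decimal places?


Elo expected score: Ea = 1/(1 + 10^((Rb-Ra)/400))
Rb - Ra = 1100 - 1500 = -400
(Rb-Ra)/400 = -400/400 = -1.0
10^-1.0 = 0.1
Ea = 1/(1 + 0.1) = 1/1.1 = 0.9091

0.9091


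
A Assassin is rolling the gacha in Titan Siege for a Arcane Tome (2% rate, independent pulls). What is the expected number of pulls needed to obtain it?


Expected pulls for a geometric distribution = 1/p = 100 / rate%
= 100 / 2
= 50.0

50.0 pulls


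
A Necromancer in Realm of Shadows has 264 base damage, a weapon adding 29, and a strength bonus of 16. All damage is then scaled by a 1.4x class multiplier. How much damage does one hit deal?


Sum base + weapon + str = 264 + 29 + 16 = 309
Multiply by 1.4:
309 * 1.4 = 432.6

432.6 damage
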